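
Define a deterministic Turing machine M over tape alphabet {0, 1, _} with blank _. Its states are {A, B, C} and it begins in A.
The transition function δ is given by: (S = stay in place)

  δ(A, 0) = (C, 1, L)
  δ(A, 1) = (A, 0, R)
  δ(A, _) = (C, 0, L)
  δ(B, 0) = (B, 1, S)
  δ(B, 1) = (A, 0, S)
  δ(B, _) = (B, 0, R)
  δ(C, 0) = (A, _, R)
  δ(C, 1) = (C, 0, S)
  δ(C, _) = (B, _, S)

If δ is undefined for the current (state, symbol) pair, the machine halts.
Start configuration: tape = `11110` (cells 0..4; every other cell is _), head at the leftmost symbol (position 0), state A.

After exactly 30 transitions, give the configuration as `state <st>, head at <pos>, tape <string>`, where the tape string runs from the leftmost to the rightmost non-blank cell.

A | [1]1110___   read 1 → write 0, move R, go to A
A | 0[1]110___   read 1 → write 0, move R, go to A
A | 00[1]10___   read 1 → write 0, move R, go to A
A | 000[1]0___   read 1 → write 0, move R, go to A
A | 0000[0]___   read 0 → write 1, move L, go to C
C | 000[0]1___   read 0 → write _, move R, go to A
A | 000_[1]___   read 1 → write 0, move R, go to A
A | 000_0[_]__   read _ → write 0, move L, go to C
C | 000_[0]0__   read 0 → write _, move R, go to A
A | 000__[0]__   read 0 → write 1, move L, go to C
C | 000_[_]1__   read _ → write _, move S, go to B
B | 000_[_]1__   read _ → write 0, move R, go to B
B | 000_0[1]__   read 1 → write 0, move S, go to A
A | 000_0[0]__   read 0 → write 1, move L, go to C
C | 000_[0]1__   read 0 → write _, move R, go to A
A | 000__[1]__   read 1 → write 0, move R, go to A
A | 000__0[_]_   read _ → write 0, move L, go to C
C | 000__[0]0_   read 0 → write _, move R, go to A
A | 000___[0]_   read 0 → write 1, move L, go to C
C | 000__[_]1_   read _ → write _, move S, go to B
B | 000__[_]1_   read _ → write 0, move R, go to B
B | 000__0[1]_   read 1 → write 0, move S, go to A
A | 000__0[0]_   read 0 → write 1, move L, go to C
C | 000__[0]1_   read 0 → write _, move R, go to A
A | 000___[1]_   read 1 → write 0, move R, go to A
A | 000___0[_]   read _ → write 0, move L, go to C
C | 000___[0]0   read 0 → write _, move R, go to A
A | 000____[0]   read 0 → write 1, move L, go to C
C | 000___[_]1   read _ → write _, move S, go to B
B | 000___[_]1   read _ → write 0, move R, go to B
B | 000___0[1]
After 30 steps: state B, head at 7, tape 000___01.

state B, head at 7, tape 000___01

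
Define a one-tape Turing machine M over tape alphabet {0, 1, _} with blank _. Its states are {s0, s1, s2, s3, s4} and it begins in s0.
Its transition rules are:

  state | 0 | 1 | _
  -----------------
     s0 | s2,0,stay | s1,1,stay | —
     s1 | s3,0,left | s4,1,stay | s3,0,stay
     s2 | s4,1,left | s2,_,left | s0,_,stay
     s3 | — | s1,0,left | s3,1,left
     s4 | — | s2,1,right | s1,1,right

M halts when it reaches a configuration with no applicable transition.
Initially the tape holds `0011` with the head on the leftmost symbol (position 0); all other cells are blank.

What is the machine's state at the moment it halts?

s0

state=s0 head=0 tape=__[0]011   (s0,0)→(s2,0,stay)
state=s2 head=0 tape=__[0]011   (s2,0)→(s4,1,left)
state=s4 head=-1 tape=_[_]1011   (s4,_)→(s1,1,right)
state=s1 head=0 tape=_1[1]011   (s1,1)→(s4,1,stay)
state=s4 head=0 tape=_1[1]011   (s4,1)→(s2,1,right)
state=s2 head=1 tape=_11[0]11   (s2,0)→(s4,1,left)
state=s4 head=0 tape=_1[1]111   (s4,1)→(s2,1,right)
state=s2 head=1 tape=_11[1]11   (s2,1)→(s2,_,left)
state=s2 head=0 tape=_1[1]_11   (s2,1)→(s2,_,left)
state=s2 head=-1 tape=_[1]__11   (s2,1)→(s2,_,left)
state=s2 head=-2 tape=[_]___11   (s2,_)→(s0,_,stay)
state=s0 head=-2 tape=[_]___11
No transition is defined for (s0, _); M halts in state s0.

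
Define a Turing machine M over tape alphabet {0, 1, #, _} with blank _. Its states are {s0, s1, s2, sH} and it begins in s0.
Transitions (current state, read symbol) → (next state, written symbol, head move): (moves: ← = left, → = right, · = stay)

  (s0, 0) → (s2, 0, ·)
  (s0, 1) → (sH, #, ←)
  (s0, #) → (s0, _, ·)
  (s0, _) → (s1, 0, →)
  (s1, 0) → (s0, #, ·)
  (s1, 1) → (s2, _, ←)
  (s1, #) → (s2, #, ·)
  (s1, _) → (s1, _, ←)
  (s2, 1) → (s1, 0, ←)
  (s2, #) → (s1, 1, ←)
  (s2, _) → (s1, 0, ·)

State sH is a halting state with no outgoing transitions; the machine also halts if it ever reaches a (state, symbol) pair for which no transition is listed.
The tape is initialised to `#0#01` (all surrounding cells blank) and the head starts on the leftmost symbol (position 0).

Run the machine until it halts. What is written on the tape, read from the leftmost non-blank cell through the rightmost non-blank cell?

00_01

state=s0 head=0 tape=[#]0#01   (s0,#)→(s0,_,·)
state=s0 head=0 tape=[_]0#01   (s0,_)→(s1,0,→)
state=s1 head=1 tape=0[0]#01   (s1,0)→(s0,#,·)
state=s0 head=1 tape=0[#]#01   (s0,#)→(s0,_,·)
state=s0 head=1 tape=0[_]#01   (s0,_)→(s1,0,→)
state=s1 head=2 tape=00[#]01   (s1,#)→(s2,#,·)
state=s2 head=2 tape=00[#]01   (s2,#)→(s1,1,←)
state=s1 head=1 tape=0[0]101   (s1,0)→(s0,#,·)
state=s0 head=1 tape=0[#]101   (s0,#)→(s0,_,·)
state=s0 head=1 tape=0[_]101   (s0,_)→(s1,0,→)
state=s1 head=2 tape=00[1]01   (s1,1)→(s2,_,←)
state=s2 head=1 tape=0[0]_01
The non-blank tape span at halt is 00_01.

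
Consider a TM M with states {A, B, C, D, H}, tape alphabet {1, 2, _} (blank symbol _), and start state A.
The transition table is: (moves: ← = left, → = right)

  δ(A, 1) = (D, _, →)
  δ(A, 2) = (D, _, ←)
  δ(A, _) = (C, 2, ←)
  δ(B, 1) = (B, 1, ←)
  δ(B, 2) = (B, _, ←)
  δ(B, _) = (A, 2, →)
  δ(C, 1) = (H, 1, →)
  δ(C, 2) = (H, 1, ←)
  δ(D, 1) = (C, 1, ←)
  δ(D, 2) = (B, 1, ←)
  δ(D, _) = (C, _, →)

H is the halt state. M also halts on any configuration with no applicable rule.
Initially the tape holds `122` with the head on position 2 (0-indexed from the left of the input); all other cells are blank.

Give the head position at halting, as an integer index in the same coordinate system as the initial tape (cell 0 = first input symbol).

A | _12[2]   read 2 → write _, move ←, go to D
D | _1[2]_   read 2 → write 1, move ←, go to B
B | _[1]1_   read 1 → write 1, move ←, go to B
B | [_]11_   read _ → write 2, move →, go to A
A | 2[1]1_   read 1 → write _, move →, go to D
D | 2_[1]_   read 1 → write 1, move ←, go to C
C | 2[_]1_
At halt the head is at cell 0.

0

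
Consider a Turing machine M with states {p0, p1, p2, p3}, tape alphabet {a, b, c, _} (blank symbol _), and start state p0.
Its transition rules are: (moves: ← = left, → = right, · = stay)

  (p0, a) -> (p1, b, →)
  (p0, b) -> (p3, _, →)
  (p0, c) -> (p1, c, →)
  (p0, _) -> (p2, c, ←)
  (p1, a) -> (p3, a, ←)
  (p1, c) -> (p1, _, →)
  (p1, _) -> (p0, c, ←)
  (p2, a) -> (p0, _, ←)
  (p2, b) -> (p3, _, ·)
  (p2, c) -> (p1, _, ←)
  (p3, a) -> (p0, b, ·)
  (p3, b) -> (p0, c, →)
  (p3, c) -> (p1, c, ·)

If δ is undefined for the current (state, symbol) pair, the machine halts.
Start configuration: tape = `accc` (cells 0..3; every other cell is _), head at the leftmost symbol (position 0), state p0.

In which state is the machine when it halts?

state=p0 head=0 tape=[a]ccc_   (p0,a)→(p1,b,→)
state=p1 head=1 tape=b[c]cc_   (p1,c)→(p1,_,→)
state=p1 head=2 tape=b_[c]c_   (p1,c)→(p1,_,→)
state=p1 head=3 tape=b__[c]_   (p1,c)→(p1,_,→)
state=p1 head=4 tape=b___[_]   (p1,_)→(p0,c,←)
state=p0 head=3 tape=b__[_]c   (p0,_)→(p2,c,←)
state=p2 head=2 tape=b_[_]cc
No transition is defined for (p2, _); M halts in state p2.

p2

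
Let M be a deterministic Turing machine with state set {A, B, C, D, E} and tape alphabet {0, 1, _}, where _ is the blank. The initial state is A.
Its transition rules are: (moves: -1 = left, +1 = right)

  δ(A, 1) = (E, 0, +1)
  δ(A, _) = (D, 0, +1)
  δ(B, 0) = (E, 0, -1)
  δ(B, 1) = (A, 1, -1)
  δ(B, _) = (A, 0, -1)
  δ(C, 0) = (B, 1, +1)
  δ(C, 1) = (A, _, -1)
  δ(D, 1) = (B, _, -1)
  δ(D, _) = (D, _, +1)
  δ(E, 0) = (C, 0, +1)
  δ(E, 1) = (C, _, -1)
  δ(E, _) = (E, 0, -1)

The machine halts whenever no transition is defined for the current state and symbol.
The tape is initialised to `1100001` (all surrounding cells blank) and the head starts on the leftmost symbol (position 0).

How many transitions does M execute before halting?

35

A | [1]100001_   read 1 → write 0, move +1, go to E
E | 0[1]00001_   read 1 → write _, move -1, go to C
C | [0]_00001_   read 0 → write 1, move +1, go to B
B | 1[_]00001_   read _ → write 0, move -1, go to A
A | [1]000001_   read 1 → write 0, move +1, go to E
E | 0[0]00001_   read 0 → write 0, move +1, go to C
C | 00[0]0001_   read 0 → write 1, move +1, go to B
B | 001[0]001_   read 0 → write 0, move -1, go to E
E | 00[1]0001_   read 1 → write _, move -1, go to C
C | 0[0]_0001_   read 0 → write 1, move +1, go to B
B | 01[_]0001_   read _ → write 0, move -1, go to A
A | 0[1]00001_   read 1 → write 0, move +1, go to E
E | 00[0]0001_   read 0 → write 0, move +1, go to C
C | 000[0]001_   read 0 → write 1, move +1, go to B
B | 0001[0]01_   read 0 → write 0, move -1, go to E
E | 000[1]001_   read 1 → write _, move -1, go to C
C | 00[0]_001_   read 0 → write 1, move +1, go to B
B | 001[_]001_   read _ → write 0, move -1, go to A
A | 00[1]0001_   read 1 → write 0, move +1, go to E
E | 000[0]001_   read 0 → write 0, move +1, go to C
C | 0000[0]01_   read 0 → write 1, move +1, go to B
B | 00001[0]1_   read 0 → write 0, move -1, go to E
E | 0000[1]01_   read 1 → write _, move -1, go to C
C | 000[0]_01_   read 0 → write 1, move +1, go to B
B | 0001[_]01_   read _ → write 0, move -1, go to A
A | 000[1]001_   read 1 → write 0, move +1, go to E
E | 0000[0]01_   read 0 → write 0, move +1, go to C
C | 00000[0]1_   read 0 → write 1, move +1, go to B
B | 000001[1]_   read 1 → write 1, move -1, go to A
A | 00000[1]1_   read 1 → write 0, move +1, go to E
E | 000000[1]_   read 1 → write _, move -1, go to C
C | 00000[0]__   read 0 → write 1, move +1, go to B
B | 000001[_]_   read _ → write 0, move -1, go to A
A | 00000[1]0_   read 1 → write 0, move +1, go to E
E | 000000[0]_   read 0 → write 0, move +1, go to C
C | 0000000[_]
M halts after 35 transitions.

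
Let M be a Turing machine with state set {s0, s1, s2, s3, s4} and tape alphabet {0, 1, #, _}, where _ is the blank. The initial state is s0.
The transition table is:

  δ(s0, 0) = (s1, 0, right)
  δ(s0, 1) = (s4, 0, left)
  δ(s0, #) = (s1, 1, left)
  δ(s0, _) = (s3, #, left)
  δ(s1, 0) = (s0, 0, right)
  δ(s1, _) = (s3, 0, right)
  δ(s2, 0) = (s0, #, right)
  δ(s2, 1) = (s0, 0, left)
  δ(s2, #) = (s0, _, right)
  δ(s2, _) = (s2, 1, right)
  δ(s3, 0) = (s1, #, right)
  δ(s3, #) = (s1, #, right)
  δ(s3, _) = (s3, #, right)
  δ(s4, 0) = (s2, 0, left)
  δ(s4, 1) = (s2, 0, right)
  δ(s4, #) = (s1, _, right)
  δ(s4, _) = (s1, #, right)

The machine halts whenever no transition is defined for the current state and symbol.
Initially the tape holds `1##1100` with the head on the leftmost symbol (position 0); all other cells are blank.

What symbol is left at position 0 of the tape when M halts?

#

state=s0 head=0 tape=_[1]##1100_   (s0,1)→(s4,0,left)
state=s4 head=-1 tape=[_]0##1100_   (s4,_)→(s1,#,right)
state=s1 head=0 tape=#[0]##1100_   (s1,0)→(s0,0,right)
state=s0 head=1 tape=#0[#]#1100_   (s0,#)→(s1,1,left)
state=s1 head=0 tape=#[0]1#1100_   (s1,0)→(s0,0,right)
state=s0 head=1 tape=#0[1]#1100_   (s0,1)→(s4,0,left)
state=s4 head=0 tape=#[0]0#1100_   (s4,0)→(s2,0,left)
state=s2 head=-1 tape=[#]00#1100_   (s2,#)→(s0,_,right)
state=s0 head=0 tape=_[0]0#1100_   (s0,0)→(s1,0,right)
state=s1 head=1 tape=_0[0]#1100_   (s1,0)→(s0,0,right)
state=s0 head=2 tape=_00[#]1100_   (s0,#)→(s1,1,left)
state=s1 head=1 tape=_0[0]11100_   (s1,0)→(s0,0,right)
state=s0 head=2 tape=_00[1]1100_   (s0,1)→(s4,0,left)
state=s4 head=1 tape=_0[0]01100_   (s4,0)→(s2,0,left)
state=s2 head=0 tape=_[0]001100_   (s2,0)→(s0,#,right)
state=s0 head=1 tape=_#[0]01100_   (s0,0)→(s1,0,right)
state=s1 head=2 tape=_#0[0]1100_   (s1,0)→(s0,0,right)
state=s0 head=3 tape=_#00[1]100_   (s0,1)→(s4,0,left)
state=s4 head=2 tape=_#0[0]0100_   (s4,0)→(s2,0,left)
state=s2 head=1 tape=_#[0]00100_   (s2,0)→(s0,#,right)
state=s0 head=2 tape=_##[0]0100_   (s0,0)→(s1,0,right)
state=s1 head=3 tape=_##0[0]100_   (s1,0)→(s0,0,right)
state=s0 head=4 tape=_##00[1]00_   (s0,1)→(s4,0,left)
state=s4 head=3 tape=_##0[0]000_   (s4,0)→(s2,0,left)
state=s2 head=2 tape=_##[0]0000_   (s2,0)→(s0,#,right)
state=s0 head=3 tape=_###[0]000_   (s0,0)→(s1,0,right)
state=s1 head=4 tape=_###0[0]00_   (s1,0)→(s0,0,right)
state=s0 head=5 tape=_###00[0]0_   (s0,0)→(s1,0,right)
state=s1 head=6 tape=_###000[0]_   (s1,0)→(s0,0,right)
state=s0 head=7 tape=_###0000[_]   (s0,_)→(s3,#,left)
state=s3 head=6 tape=_###000[0]#   (s3,0)→(s1,#,right)
state=s1 head=7 tape=_###000#[#]
Cell 0 holds # when M halts.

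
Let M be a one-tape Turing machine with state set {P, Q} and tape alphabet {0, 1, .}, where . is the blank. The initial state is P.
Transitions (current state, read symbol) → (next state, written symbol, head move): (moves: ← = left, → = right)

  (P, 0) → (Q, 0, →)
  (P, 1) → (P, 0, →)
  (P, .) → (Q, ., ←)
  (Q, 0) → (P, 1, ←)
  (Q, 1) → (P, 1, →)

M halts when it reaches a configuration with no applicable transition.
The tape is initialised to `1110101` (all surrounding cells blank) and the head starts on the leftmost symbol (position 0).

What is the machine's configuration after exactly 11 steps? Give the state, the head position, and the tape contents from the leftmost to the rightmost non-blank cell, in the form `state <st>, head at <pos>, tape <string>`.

state P, head at 7, tape 0000101

state=P head=0 tape=[1]110101.   (P,1)→(P,0,→)
state=P head=1 tape=0[1]10101.   (P,1)→(P,0,→)
state=P head=2 tape=00[1]0101.   (P,1)→(P,0,→)
state=P head=3 tape=000[0]101.   (P,0)→(Q,0,→)
state=Q head=4 tape=0000[1]01.   (Q,1)→(P,1,→)
state=P head=5 tape=00001[0]1.   (P,0)→(Q,0,→)
state=Q head=6 tape=000010[1].   (Q,1)→(P,1,→)
state=P head=7 tape=0000101[.]   (P,.)→(Q,.,←)
state=Q head=6 tape=000010[1].   (Q,1)→(P,1,→)
state=P head=7 tape=0000101[.]   (P,.)→(Q,.,←)
state=Q head=6 tape=000010[1].   (Q,1)→(P,1,→)
state=P head=7 tape=0000101[.]
After 11 steps: state P, head at 7, tape 0000101.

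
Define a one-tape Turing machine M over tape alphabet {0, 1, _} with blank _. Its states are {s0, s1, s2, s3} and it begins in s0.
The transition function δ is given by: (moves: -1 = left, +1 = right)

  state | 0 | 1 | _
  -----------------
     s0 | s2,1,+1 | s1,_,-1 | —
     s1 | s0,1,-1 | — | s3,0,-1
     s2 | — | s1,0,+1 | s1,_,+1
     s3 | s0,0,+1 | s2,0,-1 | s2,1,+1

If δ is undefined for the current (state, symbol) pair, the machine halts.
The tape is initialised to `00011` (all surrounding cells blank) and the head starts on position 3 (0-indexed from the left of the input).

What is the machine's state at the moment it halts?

state=s0 head=3 tape=000[1]1___   (s0,1)→(s1,_,-1)
state=s1 head=2 tape=00[0]_1___   (s1,0)→(s0,1,-1)
state=s0 head=1 tape=0[0]1_1___   (s0,0)→(s2,1,+1)
state=s2 head=2 tape=01[1]_1___   (s2,1)→(s1,0,+1)
state=s1 head=3 tape=010[_]1___   (s1,_)→(s3,0,-1)
state=s3 head=2 tape=01[0]01___   (s3,0)→(s0,0,+1)
state=s0 head=3 tape=010[0]1___   (s0,0)→(s2,1,+1)
state=s2 head=4 tape=0101[1]___   (s2,1)→(s1,0,+1)
state=s1 head=5 tape=01010[_]__   (s1,_)→(s3,0,-1)
state=s3 head=4 tape=0101[0]0__   (s3,0)→(s0,0,+1)
state=s0 head=5 tape=01010[0]__   (s0,0)→(s2,1,+1)
state=s2 head=6 tape=010101[_]_   (s2,_)→(s1,_,+1)
state=s1 head=7 tape=010101_[_]   (s1,_)→(s3,0,-1)
state=s3 head=6 tape=010101[_]0   (s3,_)→(s2,1,+1)
state=s2 head=7 tape=0101011[0]
No transition is defined for (s2, 0); M halts in state s2.

s2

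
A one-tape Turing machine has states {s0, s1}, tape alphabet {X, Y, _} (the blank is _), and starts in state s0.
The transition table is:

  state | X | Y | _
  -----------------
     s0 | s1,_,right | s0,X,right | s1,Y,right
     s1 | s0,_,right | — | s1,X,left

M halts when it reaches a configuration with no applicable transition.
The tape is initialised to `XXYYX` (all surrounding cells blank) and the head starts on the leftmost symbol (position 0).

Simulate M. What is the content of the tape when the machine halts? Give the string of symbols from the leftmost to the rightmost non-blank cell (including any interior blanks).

X___YX

s0 | [X]XYYX___   read X → write _, move right, go to s1
s1 | _[X]YYX___   read X → write _, move right, go to s0
s0 | __[Y]YX___   read Y → write X, move right, go to s0
s0 | __X[Y]X___   read Y → write X, move right, go to s0
s0 | __XX[X]___   read X → write _, move right, go to s1
s1 | __XX_[_]__   read _ → write X, move left, go to s1
s1 | __XX[_]X__   read _ → write X, move left, go to s1
s1 | __X[X]XX__   read X → write _, move right, go to s0
s0 | __X_[X]X__   read X → write _, move right, go to s1
s1 | __X__[X]__   read X → write _, move right, go to s0
s0 | __X___[_]_   read _ → write Y, move right, go to s1
s1 | __X___Y[_]   read _ → write X, move left, go to s1
s1 | __X___[Y]X
The non-blank tape span at halt is X___YX.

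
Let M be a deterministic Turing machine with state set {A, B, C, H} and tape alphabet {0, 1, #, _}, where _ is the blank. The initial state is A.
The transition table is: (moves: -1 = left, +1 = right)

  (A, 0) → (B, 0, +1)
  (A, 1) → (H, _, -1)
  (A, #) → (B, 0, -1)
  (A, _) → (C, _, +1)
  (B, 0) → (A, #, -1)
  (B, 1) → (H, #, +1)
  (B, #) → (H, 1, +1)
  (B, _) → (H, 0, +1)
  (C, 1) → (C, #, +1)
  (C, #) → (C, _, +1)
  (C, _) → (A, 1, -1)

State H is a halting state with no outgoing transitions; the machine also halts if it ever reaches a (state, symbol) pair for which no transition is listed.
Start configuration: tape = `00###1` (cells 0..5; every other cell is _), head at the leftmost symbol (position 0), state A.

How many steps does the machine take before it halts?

4

state=A head=0 tape=[0]0###1   (A,0)→(B,0,+1)
state=B head=1 tape=0[0]###1   (B,0)→(A,#,-1)
state=A head=0 tape=[0]####1   (A,0)→(B,0,+1)
state=B head=1 tape=0[#]###1   (B,#)→(H,1,+1)
state=H head=2 tape=01[#]##1
M halts after 4 transitions.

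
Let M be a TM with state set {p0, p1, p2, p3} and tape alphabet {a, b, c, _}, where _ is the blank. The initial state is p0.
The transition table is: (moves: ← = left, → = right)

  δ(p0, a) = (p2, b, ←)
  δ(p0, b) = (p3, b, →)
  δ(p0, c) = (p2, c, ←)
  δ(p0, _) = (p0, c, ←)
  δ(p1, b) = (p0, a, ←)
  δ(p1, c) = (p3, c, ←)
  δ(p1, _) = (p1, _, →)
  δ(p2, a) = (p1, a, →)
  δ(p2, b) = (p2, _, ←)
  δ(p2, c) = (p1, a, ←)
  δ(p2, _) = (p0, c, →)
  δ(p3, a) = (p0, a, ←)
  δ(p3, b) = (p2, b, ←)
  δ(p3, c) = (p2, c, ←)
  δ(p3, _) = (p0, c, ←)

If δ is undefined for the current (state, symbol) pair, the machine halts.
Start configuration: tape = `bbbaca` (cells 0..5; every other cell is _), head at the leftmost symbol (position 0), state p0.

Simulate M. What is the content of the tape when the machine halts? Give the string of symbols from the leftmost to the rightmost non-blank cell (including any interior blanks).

accbbaca

state=p0 head=0 tape=___[b]bbaca   (p0,b)→(p3,b,→)
state=p3 head=1 tape=___b[b]baca   (p3,b)→(p2,b,←)
state=p2 head=0 tape=___[b]bbaca   (p2,b)→(p2,_,←)
state=p2 head=-1 tape=__[_]_bbaca   (p2,_)→(p0,c,→)
state=p0 head=0 tape=__c[_]bbaca   (p0,_)→(p0,c,←)
state=p0 head=-1 tape=__[c]cbbaca   (p0,c)→(p2,c,←)
state=p2 head=-2 tape=_[_]ccbbaca   (p2,_)→(p0,c,→)
state=p0 head=-1 tape=_c[c]cbbaca   (p0,c)→(p2,c,←)
state=p2 head=-2 tape=_[c]ccbbaca   (p2,c)→(p1,a,←)
state=p1 head=-3 tape=[_]accbbaca   (p1,_)→(p1,_,→)
state=p1 head=-2 tape=_[a]ccbbaca
The non-blank tape span at halt is accbbaca.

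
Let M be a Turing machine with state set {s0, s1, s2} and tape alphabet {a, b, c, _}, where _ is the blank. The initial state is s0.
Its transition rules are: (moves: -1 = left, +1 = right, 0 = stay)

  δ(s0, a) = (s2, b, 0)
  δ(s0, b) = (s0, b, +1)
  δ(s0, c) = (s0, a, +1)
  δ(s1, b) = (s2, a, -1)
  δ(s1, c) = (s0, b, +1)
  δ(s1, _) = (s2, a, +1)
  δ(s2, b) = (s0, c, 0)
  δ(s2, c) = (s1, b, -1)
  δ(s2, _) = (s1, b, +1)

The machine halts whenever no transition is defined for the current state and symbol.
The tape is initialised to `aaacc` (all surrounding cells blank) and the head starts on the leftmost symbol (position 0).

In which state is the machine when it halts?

s0

s0 | [a]aacc_   read a → write b, move 0, go to s2
s2 | [b]aacc_   read b → write c, move 0, go to s0
s0 | [c]aacc_   read c → write a, move +1, go to s0
s0 | a[a]acc_   read a → write b, move 0, go to s2
s2 | a[b]acc_   read b → write c, move 0, go to s0
s0 | a[c]acc_   read c → write a, move +1, go to s0
s0 | aa[a]cc_   read a → write b, move 0, go to s2
s2 | aa[b]cc_   read b → write c, move 0, go to s0
s0 | aa[c]cc_   read c → write a, move +1, go to s0
s0 | aaa[c]c_   read c → write a, move +1, go to s0
s0 | aaaa[c]_   read c → write a, move +1, go to s0
s0 | aaaaa[_]
No transition is defined for (s0, _); M halts in state s0.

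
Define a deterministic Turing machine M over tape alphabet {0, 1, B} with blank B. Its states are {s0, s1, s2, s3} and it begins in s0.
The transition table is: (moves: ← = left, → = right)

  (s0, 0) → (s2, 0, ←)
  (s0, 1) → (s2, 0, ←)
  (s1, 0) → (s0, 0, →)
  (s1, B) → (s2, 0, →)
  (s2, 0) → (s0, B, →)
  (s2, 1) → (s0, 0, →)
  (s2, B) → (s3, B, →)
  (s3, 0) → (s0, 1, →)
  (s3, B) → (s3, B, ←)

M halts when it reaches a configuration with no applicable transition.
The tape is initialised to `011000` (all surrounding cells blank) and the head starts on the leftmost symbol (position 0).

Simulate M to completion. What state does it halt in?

s0 | B[0]11000B   read 0 → write 0, move ←, go to s2
s2 | [B]011000B   read B → write B, move →, go to s3
s3 | B[0]11000B   read 0 → write 1, move →, go to s0
s0 | B1[1]1000B   read 1 → write 0, move ←, go to s2
s2 | B[1]01000B   read 1 → write 0, move →, go to s0
s0 | B0[0]1000B   read 0 → write 0, move ←, go to s2
s2 | B[0]01000B   read 0 → write B, move →, go to s0
s0 | BB[0]1000B   read 0 → write 0, move ←, go to s2
s2 | B[B]01000B   read B → write B, move →, go to s3
s3 | BB[0]1000B   read 0 → write 1, move →, go to s0
s0 | BB1[1]000B   read 1 → write 0, move ←, go to s2
s2 | BB[1]0000B   read 1 → write 0, move →, go to s0
s0 | BB0[0]000B   read 0 → write 0, move ←, go to s2
s2 | BB[0]0000B   read 0 → write B, move →, go to s0
s0 | BBB[0]000B   read 0 → write 0, move ←, go to s2
s2 | BB[B]0000B   read B → write B, move →, go to s3
s3 | BBB[0]000B   read 0 → write 1, move →, go to s0
s0 | BBB1[0]00B   read 0 → write 0, move ←, go to s2
s2 | BBB[1]000B   read 1 → write 0, move →, go to s0
s0 | BBB0[0]00B   read 0 → write 0, move ←, go to s2
s2 | BBB[0]000B   read 0 → write B, move →, go to s0
s0 | BBBB[0]00B   read 0 → write 0, move ←, go to s2
s2 | BBB[B]000B   read B → write B, move →, go to s3
s3 | BBBB[0]00B   read 0 → write 1, move →, go to s0
s0 | BBBB1[0]0B   read 0 → write 0, move ←, go to s2
s2 | BBBB[1]00B   read 1 → write 0, move →, go to s0
s0 | BBBB0[0]0B   read 0 → write 0, move ←, go to s2
s2 | BBBB[0]00B   read 0 → write B, move →, go to s0
s0 | BBBBB[0]0B   read 0 → write 0, move ←, go to s2
s2 | BBBB[B]00B   read B → write B, move →, go to s3
s3 | BBBBB[0]0B   read 0 → write 1, move →, go to s0
s0 | BBBBB1[0]B   read 0 → write 0, move ←, go to s2
s2 | BBBBB[1]0B   read 1 → write 0, move →, go to s0
s0 | BBBBB0[0]B   read 0 → write 0, move ←, go to s2
s2 | BBBBB[0]0B   read 0 → write B, move →, go to s0
s0 | BBBBBB[0]B   read 0 → write 0, move ←, go to s2
s2 | BBBBB[B]0B   read B → write B, move →, go to s3
s3 | BBBBBB[0]B   read 0 → write 1, move →, go to s0
s0 | BBBBBB1[B]
No transition is defined for (s0, B); M halts in state s0.

s0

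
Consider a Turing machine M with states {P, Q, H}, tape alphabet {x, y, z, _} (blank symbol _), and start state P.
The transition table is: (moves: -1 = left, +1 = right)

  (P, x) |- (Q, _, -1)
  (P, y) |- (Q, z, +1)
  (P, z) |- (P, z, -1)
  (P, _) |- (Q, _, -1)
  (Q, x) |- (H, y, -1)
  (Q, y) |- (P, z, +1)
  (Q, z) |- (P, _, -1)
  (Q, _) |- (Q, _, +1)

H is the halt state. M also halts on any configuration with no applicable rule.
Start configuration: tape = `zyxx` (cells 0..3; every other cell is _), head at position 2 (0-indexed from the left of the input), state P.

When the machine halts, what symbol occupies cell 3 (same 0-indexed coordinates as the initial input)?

P | __zy[x]x   read x → write _, move -1, go to Q
Q | __z[y]_x   read y → write z, move +1, go to P
P | __zz[_]x   read _ → write _, move -1, go to Q
Q | __z[z]_x   read z → write _, move -1, go to P
P | __[z]__x   read z → write z, move -1, go to P
P | _[_]z__x   read _ → write _, move -1, go to Q
Q | [_]_z__x   read _ → write _, move +1, go to Q
Q | _[_]z__x   read _ → write _, move +1, go to Q
Q | __[z]__x   read z → write _, move -1, go to P
P | _[_]___x   read _ → write _, move -1, go to Q
Q | [_]____x   read _ → write _, move +1, go to Q
Q | _[_]___x   read _ → write _, move +1, go to Q
Q | __[_]__x   read _ → write _, move +1, go to Q
Q | ___[_]_x   read _ → write _, move +1, go to Q
Q | ____[_]x   read _ → write _, move +1, go to Q
Q | _____[x]   read x → write y, move -1, go to H
H | ____[_]y
Cell 3 holds y when M halts.

y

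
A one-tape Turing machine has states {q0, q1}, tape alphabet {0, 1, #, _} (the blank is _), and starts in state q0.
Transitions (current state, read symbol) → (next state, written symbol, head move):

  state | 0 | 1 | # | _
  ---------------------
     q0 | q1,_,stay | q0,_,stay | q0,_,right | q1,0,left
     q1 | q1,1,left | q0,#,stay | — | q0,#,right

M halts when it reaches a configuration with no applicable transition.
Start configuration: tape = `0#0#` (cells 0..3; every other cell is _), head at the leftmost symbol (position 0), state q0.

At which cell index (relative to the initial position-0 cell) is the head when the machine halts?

state=q0 head=0 tape=[0]#0#__   (q0,0)→(q1,_,stay)
state=q1 head=0 tape=[_]#0#__   (q1,_)→(q0,#,right)
state=q0 head=1 tape=#[#]0#__   (q0,#)→(q0,_,right)
state=q0 head=2 tape=#_[0]#__   (q0,0)→(q1,_,stay)
state=q1 head=2 tape=#_[_]#__   (q1,_)→(q0,#,right)
state=q0 head=3 tape=#_#[#]__   (q0,#)→(q0,_,right)
state=q0 head=4 tape=#_#_[_]_   (q0,_)→(q1,0,left)
state=q1 head=3 tape=#_#[_]0_   (q1,_)→(q0,#,right)
state=q0 head=4 tape=#_##[0]_   (q0,0)→(q1,_,stay)
state=q1 head=4 tape=#_##[_]_   (q1,_)→(q0,#,right)
state=q0 head=5 tape=#_###[_]   (q0,_)→(q1,0,left)
state=q1 head=4 tape=#_##[#]0
At halt the head is at cell 4.

4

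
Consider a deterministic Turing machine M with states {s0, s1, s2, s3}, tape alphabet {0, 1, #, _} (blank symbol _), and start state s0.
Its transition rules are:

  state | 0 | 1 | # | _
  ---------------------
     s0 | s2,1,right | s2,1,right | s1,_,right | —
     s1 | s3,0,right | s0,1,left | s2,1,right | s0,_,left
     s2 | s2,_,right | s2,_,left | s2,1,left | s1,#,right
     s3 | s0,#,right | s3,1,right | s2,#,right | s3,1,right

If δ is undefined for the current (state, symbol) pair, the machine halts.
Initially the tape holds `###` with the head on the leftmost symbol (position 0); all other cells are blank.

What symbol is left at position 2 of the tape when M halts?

1

state=s0 head=0 tape=[#]##   (s0,#)→(s1,_,right)
state=s1 head=1 tape=_[#]#   (s1,#)→(s2,1,right)
state=s2 head=2 tape=_1[#]   (s2,#)→(s2,1,left)
state=s2 head=1 tape=_[1]1   (s2,1)→(s2,_,left)
state=s2 head=0 tape=[_]_1   (s2,_)→(s1,#,right)
state=s1 head=1 tape=#[_]1   (s1,_)→(s0,_,left)
state=s0 head=0 tape=[#]_1   (s0,#)→(s1,_,right)
state=s1 head=1 tape=_[_]1   (s1,_)→(s0,_,left)
state=s0 head=0 tape=[_]_1
Cell 2 holds 1 when M halts.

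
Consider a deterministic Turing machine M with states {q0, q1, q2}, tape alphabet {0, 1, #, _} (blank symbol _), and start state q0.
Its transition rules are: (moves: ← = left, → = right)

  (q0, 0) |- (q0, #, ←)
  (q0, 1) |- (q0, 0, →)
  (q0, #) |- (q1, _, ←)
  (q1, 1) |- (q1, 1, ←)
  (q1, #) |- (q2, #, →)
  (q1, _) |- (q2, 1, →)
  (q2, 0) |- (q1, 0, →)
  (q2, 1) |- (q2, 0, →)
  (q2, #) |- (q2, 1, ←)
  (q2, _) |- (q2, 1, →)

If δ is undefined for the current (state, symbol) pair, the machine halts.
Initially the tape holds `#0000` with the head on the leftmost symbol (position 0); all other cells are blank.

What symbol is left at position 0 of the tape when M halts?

q0 | _[#]0000   read # → write _, move ←, go to q1
q1 | [_]_0000   read _ → write 1, move →, go to q2
q2 | 1[_]0000   read _ → write 1, move →, go to q2
q2 | 11[0]000   read 0 → write 0, move →, go to q1
q1 | 110[0]00
Cell 0 holds 1 when M halts.

1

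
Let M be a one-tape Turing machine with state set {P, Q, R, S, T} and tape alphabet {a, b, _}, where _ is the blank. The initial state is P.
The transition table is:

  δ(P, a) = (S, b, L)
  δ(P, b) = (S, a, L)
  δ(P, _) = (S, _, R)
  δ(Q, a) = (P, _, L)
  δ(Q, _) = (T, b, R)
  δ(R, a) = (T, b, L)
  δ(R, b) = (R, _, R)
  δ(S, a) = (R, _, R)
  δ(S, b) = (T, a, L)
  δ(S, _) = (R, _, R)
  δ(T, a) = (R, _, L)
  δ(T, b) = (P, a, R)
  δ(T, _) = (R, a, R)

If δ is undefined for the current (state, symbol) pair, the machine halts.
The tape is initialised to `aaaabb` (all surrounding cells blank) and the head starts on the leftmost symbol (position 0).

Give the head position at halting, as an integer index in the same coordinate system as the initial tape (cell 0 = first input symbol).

6

state=P head=0 tape=_[a]aaabb_   (P,a)→(S,b,L)
state=S head=-1 tape=[_]baaabb_   (S,_)→(R,_,R)
state=R head=0 tape=_[b]aaabb_   (R,b)→(R,_,R)
state=R head=1 tape=__[a]aabb_   (R,a)→(T,b,L)
state=T head=0 tape=_[_]baabb_   (T,_)→(R,a,R)
state=R head=1 tape=_a[b]aabb_   (R,b)→(R,_,R)
state=R head=2 tape=_a_[a]abb_   (R,a)→(T,b,L)
state=T head=1 tape=_a[_]babb_   (T,_)→(R,a,R)
state=R head=2 tape=_aa[b]abb_   (R,b)→(R,_,R)
state=R head=3 tape=_aa_[a]bb_   (R,a)→(T,b,L)
state=T head=2 tape=_aa[_]bbb_   (T,_)→(R,a,R)
state=R head=3 tape=_aaa[b]bb_   (R,b)→(R,_,R)
state=R head=4 tape=_aaa_[b]b_   (R,b)→(R,_,R)
state=R head=5 tape=_aaa__[b]_   (R,b)→(R,_,R)
state=R head=6 tape=_aaa___[_]
At halt the head is at cell 6.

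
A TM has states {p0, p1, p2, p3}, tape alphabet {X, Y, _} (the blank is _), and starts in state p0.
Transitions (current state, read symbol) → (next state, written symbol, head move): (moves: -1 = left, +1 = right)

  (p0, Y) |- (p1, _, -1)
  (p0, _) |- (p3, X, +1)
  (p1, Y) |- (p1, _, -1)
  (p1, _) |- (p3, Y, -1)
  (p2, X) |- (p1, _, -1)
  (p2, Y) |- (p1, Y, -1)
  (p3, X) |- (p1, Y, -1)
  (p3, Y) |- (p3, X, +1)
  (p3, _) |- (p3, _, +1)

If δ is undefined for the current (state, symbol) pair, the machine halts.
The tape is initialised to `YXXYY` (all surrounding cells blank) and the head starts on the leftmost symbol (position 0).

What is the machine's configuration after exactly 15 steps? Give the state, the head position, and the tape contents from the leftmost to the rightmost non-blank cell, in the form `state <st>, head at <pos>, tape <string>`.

state p1, head at 1, tape XXXXYYY

state=p0 head=0 tape=___[Y]XXYY   (p0,Y)→(p1,_,-1)
state=p1 head=-1 tape=__[_]_XXYY   (p1,_)→(p3,Y,-1)
state=p3 head=-2 tape=_[_]Y_XXYY   (p3,_)→(p3,_,+1)
state=p3 head=-1 tape=__[Y]_XXYY   (p3,Y)→(p3,X,+1)
state=p3 head=0 tape=__X[_]XXYY   (p3,_)→(p3,_,+1)
state=p3 head=1 tape=__X_[X]XYY   (p3,X)→(p1,Y,-1)
state=p1 head=0 tape=__X[_]YXYY   (p1,_)→(p3,Y,-1)
state=p3 head=-1 tape=__[X]YYXYY   (p3,X)→(p1,Y,-1)
state=p1 head=-2 tape=_[_]YYYXYY   (p1,_)→(p3,Y,-1)
state=p3 head=-3 tape=[_]YYYYXYY   (p3,_)→(p3,_,+1)
state=p3 head=-2 tape=_[Y]YYYXYY   (p3,Y)→(p3,X,+1)
state=p3 head=-1 tape=_X[Y]YYXYY   (p3,Y)→(p3,X,+1)
state=p3 head=0 tape=_XX[Y]YXYY   (p3,Y)→(p3,X,+1)
state=p3 head=1 tape=_XXX[Y]XYY   (p3,Y)→(p3,X,+1)
state=p3 head=2 tape=_XXXX[X]YY   (p3,X)→(p1,Y,-1)
state=p1 head=1 tape=_XXX[X]YYY
After 15 steps: state p1, head at 1, tape XXXXYYY.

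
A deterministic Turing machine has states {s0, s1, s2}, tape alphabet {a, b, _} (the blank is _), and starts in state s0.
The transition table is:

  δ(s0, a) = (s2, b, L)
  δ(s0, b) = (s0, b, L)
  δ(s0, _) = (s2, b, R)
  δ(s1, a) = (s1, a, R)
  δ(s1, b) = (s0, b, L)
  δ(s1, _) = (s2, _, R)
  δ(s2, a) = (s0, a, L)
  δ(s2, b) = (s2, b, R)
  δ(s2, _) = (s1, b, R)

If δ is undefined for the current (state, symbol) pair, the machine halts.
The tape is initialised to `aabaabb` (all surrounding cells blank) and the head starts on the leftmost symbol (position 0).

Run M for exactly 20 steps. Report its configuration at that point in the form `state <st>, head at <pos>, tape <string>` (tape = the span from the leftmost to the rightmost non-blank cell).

state=s0 head=0 tape=____[a]abaabb   (s0,a)→(s2,b,L)
state=s2 head=-1 tape=___[_]babaabb   (s2,_)→(s1,b,R)
state=s1 head=0 tape=___b[b]abaabb   (s1,b)→(s0,b,L)
state=s0 head=-1 tape=___[b]babaabb   (s0,b)→(s0,b,L)
state=s0 head=-2 tape=__[_]bbabaabb   (s0,_)→(s2,b,R)
state=s2 head=-1 tape=__b[b]babaabb   (s2,b)→(s2,b,R)
state=s2 head=0 tape=__bb[b]abaabb   (s2,b)→(s2,b,R)
state=s2 head=1 tape=__bbb[a]baabb   (s2,a)→(s0,a,L)
state=s0 head=0 tape=__bb[b]abaabb   (s0,b)→(s0,b,L)
state=s0 head=-1 tape=__b[b]babaabb   (s0,b)→(s0,b,L)
state=s0 head=-2 tape=__[b]bbabaabb   (s0,b)→(s0,b,L)
state=s0 head=-3 tape=_[_]bbbabaabb   (s0,_)→(s2,b,R)
state=s2 head=-2 tape=_b[b]bbabaabb   (s2,b)→(s2,b,R)
state=s2 head=-1 tape=_bb[b]babaabb   (s2,b)→(s2,b,R)
state=s2 head=0 tape=_bbb[b]abaabb   (s2,b)→(s2,b,R)
state=s2 head=1 tape=_bbbb[a]baabb   (s2,a)→(s0,a,L)
state=s0 head=0 tape=_bbb[b]abaabb   (s0,b)→(s0,b,L)
state=s0 head=-1 tape=_bb[b]babaabb   (s0,b)→(s0,b,L)
state=s0 head=-2 tape=_b[b]bbabaabb   (s0,b)→(s0,b,L)
state=s0 head=-3 tape=_[b]bbbabaabb   (s0,b)→(s0,b,L)
state=s0 head=-4 tape=[_]bbbbabaabb
After 20 steps: state s0, head at -4, tape bbbbabaabb.

state s0, head at -4, tape bbbbabaabb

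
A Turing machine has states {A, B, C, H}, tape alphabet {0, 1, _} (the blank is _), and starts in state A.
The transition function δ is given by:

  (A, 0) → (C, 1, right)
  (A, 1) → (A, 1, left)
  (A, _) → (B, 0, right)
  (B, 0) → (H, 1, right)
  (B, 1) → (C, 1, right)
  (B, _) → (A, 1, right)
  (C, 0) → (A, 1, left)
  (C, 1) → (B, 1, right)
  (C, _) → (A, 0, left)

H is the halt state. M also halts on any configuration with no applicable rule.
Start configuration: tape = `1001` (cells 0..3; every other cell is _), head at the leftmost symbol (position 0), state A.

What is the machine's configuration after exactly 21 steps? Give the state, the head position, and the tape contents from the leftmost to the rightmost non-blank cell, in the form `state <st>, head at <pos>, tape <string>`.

state A, head at 1, tape 0111110

A | __[1]001_   read 1 → write 1, move left, go to A
A | _[_]1001_   read _ → write 0, move right, go to B
B | _0[1]001_   read 1 → write 1, move right, go to C
C | _01[0]01_   read 0 → write 1, move left, go to A
A | _0[1]101_   read 1 → write 1, move left, go to A
A | _[0]1101_   read 0 → write 1, move right, go to C
C | _1[1]101_   read 1 → write 1, move right, go to B
B | _11[1]01_   read 1 → write 1, move right, go to C
C | _111[0]1_   read 0 → write 1, move left, go to A
A | _11[1]11_   read 1 → write 1, move left, go to A
A | _1[1]111_   read 1 → write 1, move left, go to A
A | _[1]1111_   read 1 → write 1, move left, go to A
A | [_]11111_   read _ → write 0, move right, go to B
B | 0[1]1111_   read 1 → write 1, move right, go to C
C | 01[1]111_   read 1 → write 1, move right, go to B
B | 011[1]11_   read 1 → write 1, move right, go to C
C | 0111[1]1_   read 1 → write 1, move right, go to B
B | 01111[1]_   read 1 → write 1, move right, go to C
C | 011111[_]   read _ → write 0, move left, go to A
A | 01111[1]0   read 1 → write 1, move left, go to A
A | 0111[1]10   read 1 → write 1, move left, go to A
A | 011[1]110
After 21 steps: state A, head at 1, tape 0111110.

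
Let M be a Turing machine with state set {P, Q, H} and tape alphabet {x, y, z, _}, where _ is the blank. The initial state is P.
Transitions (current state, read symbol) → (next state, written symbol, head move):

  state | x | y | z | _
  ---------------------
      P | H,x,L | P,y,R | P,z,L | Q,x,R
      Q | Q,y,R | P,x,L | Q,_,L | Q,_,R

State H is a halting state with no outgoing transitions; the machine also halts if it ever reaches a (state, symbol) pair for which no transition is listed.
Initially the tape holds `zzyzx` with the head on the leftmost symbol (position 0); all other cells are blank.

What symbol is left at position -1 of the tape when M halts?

y

P | _[z]zyzx   read z → write z, move L, go to P
P | [_]zzyzx   read _ → write x, move R, go to Q
Q | x[z]zyzx   read z → write _, move L, go to Q
Q | [x]_zyzx   read x → write y, move R, go to Q
Q | y[_]zyzx   read _ → write _, move R, go to Q
Q | y_[z]yzx   read z → write _, move L, go to Q
Q | y[_]_yzx   read _ → write _, move R, go to Q
Q | y_[_]yzx   read _ → write _, move R, go to Q
Q | y__[y]zx   read y → write x, move L, go to P
P | y_[_]xzx   read _ → write x, move R, go to Q
Q | y_x[x]zx   read x → write y, move R, go to Q
Q | y_xy[z]x   read z → write _, move L, go to Q
Q | y_x[y]_x   read y → write x, move L, go to P
P | y_[x]x_x   read x → write x, move L, go to H
H | y[_]xx_x
Cell -1 holds y when M halts.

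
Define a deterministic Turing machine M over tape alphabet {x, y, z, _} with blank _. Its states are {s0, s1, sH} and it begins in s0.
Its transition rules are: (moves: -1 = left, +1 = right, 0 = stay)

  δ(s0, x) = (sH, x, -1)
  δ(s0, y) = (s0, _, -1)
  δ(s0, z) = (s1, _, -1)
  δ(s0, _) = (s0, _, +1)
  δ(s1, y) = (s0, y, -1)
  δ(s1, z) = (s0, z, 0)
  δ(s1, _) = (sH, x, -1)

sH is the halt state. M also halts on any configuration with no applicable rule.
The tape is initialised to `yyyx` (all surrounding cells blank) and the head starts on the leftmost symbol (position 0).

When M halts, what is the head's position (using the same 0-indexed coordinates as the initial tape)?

state=s0 head=0 tape=_[y]yyx   (s0,y)→(s0,_,-1)
state=s0 head=-1 tape=[_]_yyx   (s0,_)→(s0,_,+1)
state=s0 head=0 tape=_[_]yyx   (s0,_)→(s0,_,+1)
state=s0 head=1 tape=__[y]yx   (s0,y)→(s0,_,-1)
state=s0 head=0 tape=_[_]_yx   (s0,_)→(s0,_,+1)
state=s0 head=1 tape=__[_]yx   (s0,_)→(s0,_,+1)
state=s0 head=2 tape=___[y]x   (s0,y)→(s0,_,-1)
state=s0 head=1 tape=__[_]_x   (s0,_)→(s0,_,+1)
state=s0 head=2 tape=___[_]x   (s0,_)→(s0,_,+1)
state=s0 head=3 tape=____[x]   (s0,x)→(sH,x,-1)
state=sH head=2 tape=___[_]x
At halt the head is at cell 2.

2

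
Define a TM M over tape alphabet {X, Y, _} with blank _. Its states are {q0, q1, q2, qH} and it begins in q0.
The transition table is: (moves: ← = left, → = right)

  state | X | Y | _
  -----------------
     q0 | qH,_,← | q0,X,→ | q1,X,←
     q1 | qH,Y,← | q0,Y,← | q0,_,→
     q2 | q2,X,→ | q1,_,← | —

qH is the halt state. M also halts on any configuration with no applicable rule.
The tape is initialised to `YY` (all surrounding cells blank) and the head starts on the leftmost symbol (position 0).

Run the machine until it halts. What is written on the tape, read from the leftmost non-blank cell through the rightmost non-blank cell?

XYX

state=q0 head=0 tape=[Y]Y_   (q0,Y)→(q0,X,→)
state=q0 head=1 tape=X[Y]_   (q0,Y)→(q0,X,→)
state=q0 head=2 tape=XX[_]   (q0,_)→(q1,X,←)
state=q1 head=1 tape=X[X]X   (q1,X)→(qH,Y,←)
state=qH head=0 tape=[X]YX
The non-blank tape span at halt is XYX.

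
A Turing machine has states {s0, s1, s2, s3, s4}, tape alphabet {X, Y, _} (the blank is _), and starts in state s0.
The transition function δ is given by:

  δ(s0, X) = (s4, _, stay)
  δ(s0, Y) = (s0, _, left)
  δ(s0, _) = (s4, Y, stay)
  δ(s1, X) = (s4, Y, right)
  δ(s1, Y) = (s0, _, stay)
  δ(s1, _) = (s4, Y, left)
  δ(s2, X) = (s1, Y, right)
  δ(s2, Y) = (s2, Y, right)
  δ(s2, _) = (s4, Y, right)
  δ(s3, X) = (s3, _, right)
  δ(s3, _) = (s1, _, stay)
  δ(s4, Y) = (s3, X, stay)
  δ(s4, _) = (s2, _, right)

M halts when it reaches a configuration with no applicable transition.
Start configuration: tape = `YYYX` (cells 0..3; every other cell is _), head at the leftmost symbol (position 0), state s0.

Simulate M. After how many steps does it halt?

14

s0 | _[Y]YYX_   read Y → write _, move left, go to s0
s0 | [_]_YYX_   read _ → write Y, move stay, go to s4
s4 | [Y]_YYX_   read Y → write X, move stay, go to s3
s3 | [X]_YYX_   read X → write _, move right, go to s3
s3 | _[_]YYX_   read _ → write _, move stay, go to s1
s1 | _[_]YYX_   read _ → write Y, move left, go to s4
s4 | [_]YYYX_   read _ → write _, move right, go to s2
s2 | _[Y]YYX_   read Y → write Y, move right, go to s2
s2 | _Y[Y]YX_   read Y → write Y, move right, go to s2
s2 | _YY[Y]X_   read Y → write Y, move right, go to s2
s2 | _YYY[X]_   read X → write Y, move right, go to s1
s1 | _YYYY[_]   read _ → write Y, move left, go to s4
s4 | _YYY[Y]Y   read Y → write X, move stay, go to s3
s3 | _YYY[X]Y   read X → write _, move right, go to s3
s3 | _YYY_[Y]
M halts after 14 transitions.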